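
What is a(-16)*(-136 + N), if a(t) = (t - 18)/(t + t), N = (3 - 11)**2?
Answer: -153/2 ≈ -76.500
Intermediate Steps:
N = 64 (N = (-8)**2 = 64)
a(t) = (-18 + t)/(2*t) (a(t) = (-18 + t)/((2*t)) = (-18 + t)*(1/(2*t)) = (-18 + t)/(2*t))
a(-16)*(-136 + N) = ((1/2)*(-18 - 16)/(-16))*(-136 + 64) = ((1/2)*(-1/16)*(-34))*(-72) = (17/16)*(-72) = -153/2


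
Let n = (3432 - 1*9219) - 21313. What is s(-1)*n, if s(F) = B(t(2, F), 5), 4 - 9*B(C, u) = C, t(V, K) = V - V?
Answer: -108400/9 ≈ -12044.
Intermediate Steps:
t(V, K) = 0
B(C, u) = 4/9 - C/9
s(F) = 4/9 (s(F) = 4/9 - ⅑*0 = 4/9 + 0 = 4/9)
n = -27100 (n = (3432 - 9219) - 21313 = -5787 - 21313 = -27100)
s(-1)*n = (4/9)*(-27100) = -108400/9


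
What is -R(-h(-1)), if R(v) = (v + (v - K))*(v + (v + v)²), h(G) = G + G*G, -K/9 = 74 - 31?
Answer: 0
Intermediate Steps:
K = -387 (K = -9*(74 - 31) = -9*43 = -387)
h(G) = G + G²
R(v) = (387 + 2*v)*(v + 4*v²) (R(v) = (v + (v - 1*(-387)))*(v + (v + v)²) = (v + (v + 387))*(v + (2*v)²) = (v + (387 + v))*(v + 4*v²) = (387 + 2*v)*(v + 4*v²))
-R(-h(-1)) = -(-(-1)*(1 - 1))*(387 + 8*(-(-1)*(1 - 1))² + 1550*(-(-1)*(1 - 1))) = -(-(-1)*0)*(387 + 8*(-(-1)*0)² + 1550*(-(-1)*0)) = -(-1*0)*(387 + 8*(-1*0)² + 1550*(-1*0)) = -0*(387 + 8*0² + 1550*0) = -0*(387 + 8*0 + 0) = -0*(387 + 0 + 0) = -0*387 = -1*0 = 0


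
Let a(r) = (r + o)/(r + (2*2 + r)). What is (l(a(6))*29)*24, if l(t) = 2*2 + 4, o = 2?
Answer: 5568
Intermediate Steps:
a(r) = (2 + r)/(4 + 2*r) (a(r) = (r + 2)/(r + (2*2 + r)) = (2 + r)/(r + (4 + r)) = (2 + r)/(4 + 2*r))
l(t) = 8 (l(t) = 4 + 4 = 8)
(l(a(6))*29)*24 = (8*29)*24 = 232*24 = 5568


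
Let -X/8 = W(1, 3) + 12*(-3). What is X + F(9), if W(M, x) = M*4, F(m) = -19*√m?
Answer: 199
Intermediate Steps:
W(M, x) = 4*M
X = 256 (X = -8*(4*1 + 12*(-3)) = -8*(4 - 36) = -8*(-32) = 256)
X + F(9) = 256 - 19*√9 = 256 - 19*3 = 256 - 57 = 199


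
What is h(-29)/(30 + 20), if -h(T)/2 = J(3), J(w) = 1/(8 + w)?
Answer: -1/275 ≈ -0.0036364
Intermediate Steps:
h(T) = -2/11 (h(T) = -2/(8 + 3) = -2/11)
h(-29)/(30 + 20) = -2/11/(30 + 20) = -2/11/50 = (1/50)*(-2/11) = -1/275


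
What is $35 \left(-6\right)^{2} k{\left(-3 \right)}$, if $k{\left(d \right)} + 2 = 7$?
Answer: $6300$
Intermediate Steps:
$k{\left(d \right)} = 5$ ($k{\left(d \right)} = -2 + 7 = 5$)
$35 \left(-6\right)^{2} k{\left(-3 \right)} = 35 \left(-6\right)^{2} \cdot 5 = 35 \cdot 36 \cdot 5 = 1260 \cdot 5 = 6300$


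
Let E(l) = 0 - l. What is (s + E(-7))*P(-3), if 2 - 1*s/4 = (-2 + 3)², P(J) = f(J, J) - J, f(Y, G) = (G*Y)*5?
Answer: 528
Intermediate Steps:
f(Y, G) = 5*G*Y
E(l) = -l
P(J) = -J + 5*J² (P(J) = 5*J*J - J = 5*J² - J = -J + 5*J²)
s = 4 (s = 8 - 4*(-2 + 3)² = 8 - 4*1² = 8 - 4*1 = 8 - 4 = 4)
(s + E(-7))*P(-3) = (4 - 1*(-7))*(-3*(-1 + 5*(-3))) = (4 + 7)*(-3*(-1 - 15)) = 11*(-3*(-16)) = 11*48 = 528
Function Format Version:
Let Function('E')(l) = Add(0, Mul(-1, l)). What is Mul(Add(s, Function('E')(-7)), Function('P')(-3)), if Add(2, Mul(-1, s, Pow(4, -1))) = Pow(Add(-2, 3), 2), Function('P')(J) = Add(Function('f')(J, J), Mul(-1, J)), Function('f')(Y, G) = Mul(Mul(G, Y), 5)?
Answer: 528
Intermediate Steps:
Function('f')(Y, G) = Mul(5, G, Y)
Function('E')(l) = Mul(-1, l)
Function('P')(J) = Add(Mul(-1, J), Mul(5, Pow(J, 2))) (Function('P')(J) = Add(Mul(5, J, J), Mul(-1, J)) = Add(Mul(5, Pow(J, 2)), Mul(-1, J)) = Add(Mul(-1, J), Mul(5, Pow(J, 2))))
s = 4 (s = Add(8, Mul(-4, Pow(Add(-2, 3), 2))) = Add(8, Mul(-4, Pow(1, 2))) = Add(8, Mul(-4, 1)) = Add(8, -4) = 4)
Mul(Add(s, Function('E')(-7)), Function('P')(-3)) = Mul(Add(4, Mul(-1, -7)), Mul(-3, Add(-1, Mul(5, -3)))) = Mul(Add(4, 7), Mul(-3, Add(-1, -15))) = Mul(11, Mul(-3, -16)) = Mul(11, 48) = 528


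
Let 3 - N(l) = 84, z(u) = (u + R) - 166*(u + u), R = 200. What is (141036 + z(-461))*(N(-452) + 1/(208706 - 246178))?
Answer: -891833406691/37472 ≈ -2.3800e+7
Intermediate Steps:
z(u) = 200 - 331*u (z(u) = (u + 200) - 166*(u + u) = (200 + u) - 332*u = 200 - 331*u)
N(l) = -81 (N(l) = 3 - 1*84 = 3 - 84 = -81)
(141036 + z(-461))*(N(-452) + 1/(208706 - 246178)) = (141036 + (200 - 331*(-461)))*(-81 + 1/(208706 - 246178)) = (141036 + (200 + 152591))*(-81 + 1/(-37472)) = (141036 + 152791)*(-81 - 1/37472) = 293827*(-3035233/37472) = -891833406691/37472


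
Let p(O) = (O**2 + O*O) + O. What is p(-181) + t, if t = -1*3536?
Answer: 61805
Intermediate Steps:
t = -3536
p(O) = O + 2*O**2 (p(O) = (O**2 + O**2) + O = 2*O**2 + O = O + 2*O**2)
p(-181) + t = -181*(1 + 2*(-181)) - 3536 = -181*(1 - 362) - 3536 = -181*(-361) - 3536 = 65341 - 3536 = 61805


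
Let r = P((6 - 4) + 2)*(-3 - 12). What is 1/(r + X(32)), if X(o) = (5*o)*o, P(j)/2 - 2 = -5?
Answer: 1/5210 ≈ 0.00019194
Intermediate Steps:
P(j) = -6 (P(j) = 4 + 2*(-5) = 4 - 10 = -6)
X(o) = 5*o²
r = 90 (r = -6*(-3 - 12) = -6*(-15) = 90)
1/(r + X(32)) = 1/(90 + 5*32²) = 1/(90 + 5*1024) = 1/(90 + 5120) = 1/5210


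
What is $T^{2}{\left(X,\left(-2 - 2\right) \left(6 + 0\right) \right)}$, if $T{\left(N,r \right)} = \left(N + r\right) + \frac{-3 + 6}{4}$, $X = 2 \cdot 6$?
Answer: $\frac{2025}{16} \approx 126.56$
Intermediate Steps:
$X = 12$
$T{\left(N,r \right)} = \frac{3}{4} + N + r$ ($T{\left(N,r \right)} = \left(N + r\right) + 3 \cdot \frac{1}{4} = \left(N + r\right) + \frac{3}{4} = \frac{3}{4} + N + r$)
$T^{2}{\left(X,\left(-2 - 2\right) \left(6 + 0\right) \right)} = \left(\frac{3}{4} + 12 + \left(-2 - 2\right) \left(6 + 0\right)\right)^{2} = \left(\frac{3}{4} + 12 - 24\right)^{2} = \left(- \frac{45}{4}\right)^{2} = \frac{2025}{16}$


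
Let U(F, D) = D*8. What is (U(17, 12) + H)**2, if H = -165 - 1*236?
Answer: 93025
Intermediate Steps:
H = -401 (H = -165 - 236 = -401)
U(F, D) = 8*D
(U(17, 12) + H)**2 = (8*12 - 401)**2 = (96 - 401)**2 = (-305)**2 = 93025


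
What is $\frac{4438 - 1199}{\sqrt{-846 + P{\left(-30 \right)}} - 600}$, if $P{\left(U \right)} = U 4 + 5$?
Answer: $- \frac{1943400}{360961} - \frac{100409 i}{360961} \approx -5.384 - 0.27817 i$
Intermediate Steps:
$P{\left(U \right)} = 5 + 4 U$ ($P{\left(U \right)} = 4 U + 5 = 5 + 4 U$)
$\frac{4438 - 1199}{\sqrt{-846 + P{\left(-30 \right)}} - 600} = \frac{4438 - 1199}{\sqrt{-846 + \left(5 + 4 \left(-30\right)\right)} - 600} = \frac{3239}{\sqrt{-846 + \left(5 - 120\right)} - 600} = \frac{3239}{\sqrt{-846 - 115} - 600} = \frac{3239}{\sqrt{-961} - 600} = \frac{3239}{31 i - 600} = \frac{3239}{-600 + 31 i} = 3239 \frac{-600 - 31 i}{360961} = \frac{3239 \left(-600 - 31 i\right)}{360961}$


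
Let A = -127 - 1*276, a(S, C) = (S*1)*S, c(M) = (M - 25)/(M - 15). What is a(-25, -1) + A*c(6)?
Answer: -2032/9 ≈ -225.78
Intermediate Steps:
c(M) = (-25 + M)/(-15 + M)
a(S, C) = S² (a(S, C) = S*S = S²)
A = -403 (A = -127 - 276 = -403)
a(-25, -1) + A*c(6) = (-25)² - 403*(-25 + 6)/(-15 + 6) = 625 - 403*(-19)/(-9) = 625 - (-403)*(-19)/9 = 625 - 403*19/9 = 625 - 7657/9 = -2032/9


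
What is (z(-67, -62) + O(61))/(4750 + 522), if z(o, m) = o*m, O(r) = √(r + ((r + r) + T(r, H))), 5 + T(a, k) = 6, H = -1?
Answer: 2077/2636 + √46/2636 ≈ 0.79051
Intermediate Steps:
T(a, k) = 1 (T(a, k) = -5 + 6 = 1)
O(r) = √(1 + 3*r) (O(r) = √(r + ((r + r) + 1)) = √(r + (2*r + 1)) = √(r + (1 + 2*r)) = √(1 + 3*r))
z(o, m) = m*o
(z(-67, -62) + O(61))/(4750 + 522) = (-62*(-67) + √(1 + 3*61))/(4750 + 522) = (4154 + √(1 + 183))/5272 = (4154 + √184)*(1/5272) = (4154 + 2*√46)*(1/5272) = 2077/2636 + √46/2636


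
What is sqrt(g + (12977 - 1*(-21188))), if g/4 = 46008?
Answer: 7*sqrt(4453) ≈ 467.12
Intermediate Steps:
g = 184032 (g = 4*46008 = 184032)
sqrt(g + (12977 - 1*(-21188))) = sqrt(184032 + (12977 - 1*(-21188))) = sqrt(184032 + (12977 + 21188)) = sqrt(184032 + 34165) = sqrt(218197) = 7*sqrt(4453)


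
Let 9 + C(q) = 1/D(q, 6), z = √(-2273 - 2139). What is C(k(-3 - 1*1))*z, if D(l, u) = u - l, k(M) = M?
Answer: -89*I*√1103/5 ≈ -591.16*I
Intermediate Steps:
z = 2*I*√1103 (z = √(-4412) = 2*I*√1103 ≈ 66.423*I)
C(q) = -9 + 1/(6 - q)
C(k(-3 - 1*1))*z = ((53 - 9*(-3 - 1*1))/(-6 + (-3 - 1*1)))*(2*I*√1103) = ((53 - 9*(-3 - 1))/(-6 + (-3 - 1)))*(2*I*√1103) = ((53 - 9*(-4))/(-6 - 4))*(2*I*√1103) = ((53 + 36)/(-10))*(2*I*√1103) = (-⅒*89)*(2*I*√1103) = -89*I*√1103/5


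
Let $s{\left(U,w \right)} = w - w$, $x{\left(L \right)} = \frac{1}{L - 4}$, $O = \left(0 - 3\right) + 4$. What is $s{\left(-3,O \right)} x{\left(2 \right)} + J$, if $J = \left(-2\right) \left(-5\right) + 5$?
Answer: $15$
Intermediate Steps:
$O = 1$ ($O = -3 + 4 = 1$)
$x{\left(L \right)} = \frac{1}{-4 + L}$
$J = 15$ ($J = 10 + 5 = 15$)
$s{\left(U,w \right)} = 0$
$s{\left(-3,O \right)} x{\left(2 \right)} + J = \frac{0}{-4 + 2} + 15 = \frac{0}{-2} + 15 = 0 \left(- \frac{1}{2}\right) + 15 = 0 + 15 = 15$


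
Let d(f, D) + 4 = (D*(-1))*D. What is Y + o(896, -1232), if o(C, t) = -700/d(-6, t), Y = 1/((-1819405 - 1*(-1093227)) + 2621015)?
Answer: 19527996/42294656677 ≈ 0.00046171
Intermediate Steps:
d(f, D) = -4 - D² (d(f, D) = -4 + (D*(-1))*D = -4 + (-D)*D = -4 - D²)
Y = 1/1894837 (Y = 1/((-1819405 + 1093227) + 2621015) = 1/(-726178 + 2621015) = 1/1894837 ≈ 5.2775e-7)
o(C, t) = -700/(-4 - t²)
Y + o(896, -1232) = 1/1894837 + 700/(4 + (-1232)²) = 1/1894837 + 700/(4 + 1517824) = 1/1894837 + 700/1517828 = 1/1894837 + 700*(1/1517828) = 1/1894837 + 175/379457 = 19527996/42294656677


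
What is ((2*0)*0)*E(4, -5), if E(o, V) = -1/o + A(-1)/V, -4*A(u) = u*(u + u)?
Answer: 0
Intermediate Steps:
A(u) = -u²/2 (A(u) = -u*(u + u)/4 = -u*2*u/4 = -u²/2)
E(o, V) = -1/o - 1/(2*V) (E(o, V) = -1/o + (-½*(-1)²)/V = -1/o + (-½*1)/V = -1/o - 1/(2*V))
((2*0)*0)*E(4, -5) = ((2*0)*0)*((-1*(-5) - ½*4)/(-5*4)) = (0*0)*(-⅕*¼*(5 - 2)) = 0*(-⅕*¼*3) = 0*(-3/20) = 0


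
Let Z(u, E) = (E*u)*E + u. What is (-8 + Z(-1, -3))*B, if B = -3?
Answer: 54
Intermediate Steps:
Z(u, E) = u + u*E**2 (Z(u, E) = u*E**2 + u = u + u*E**2)
(-8 + Z(-1, -3))*B = (-8 - (1 + (-3)**2))*(-3) = (-8 - (1 + 9))*(-3) = (-8 - 1*10)*(-3) = (-8 - 10)*(-3) = -18*(-3) = 54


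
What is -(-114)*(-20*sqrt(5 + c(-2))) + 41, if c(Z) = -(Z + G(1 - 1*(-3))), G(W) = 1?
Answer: 41 - 2280*sqrt(6) ≈ -5543.8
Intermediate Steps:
c(Z) = -1 - Z (c(Z) = -(Z + 1) = -(1 + Z) = -1 - Z)
-(-114)*(-20*sqrt(5 + c(-2))) + 41 = -(-114)*(-20*sqrt(5 + (-1 - 1*(-2)))) + 41 = -(-114)*(-20*sqrt(5 + (-1 + 2))) + 41 = -(-114)*(-20*sqrt(5 + 1)) + 41 = -(-114)*(-20*sqrt(6)) + 41 = -2280*sqrt(6) + 41 = 41 - 2280*sqrt(6)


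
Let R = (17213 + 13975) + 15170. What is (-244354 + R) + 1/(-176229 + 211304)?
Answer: -6944709699/35075 ≈ -1.9800e+5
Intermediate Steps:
R = 46358 (R = 31188 + 15170 = 46358)
(-244354 + R) + 1/(-176229 + 211304) = (-244354 + 46358) + 1/(-176229 + 211304) = -197996 + 1/35075 = -6944709699/35075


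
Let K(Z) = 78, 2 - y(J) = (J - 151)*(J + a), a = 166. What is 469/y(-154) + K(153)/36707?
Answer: 17501219/134421034 ≈ 0.13020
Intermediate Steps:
y(J) = 2 - (-151 + J)*(166 + J) (y(J) = 2 - (J - 151)*(J + 166) = 2 - (-151 + J)*(166 + J))
469/y(-154) + K(153)/36707 = 469/(25068 - 1*(-154)² - 15*(-154)) + 78/36707 = 469/(25068 - 1*23716 + 2310) + 78*(1/36707) = 469/(25068 - 23716 + 2310) + 78/36707 = 469/3662 + 78/36707 = 17501219/134421034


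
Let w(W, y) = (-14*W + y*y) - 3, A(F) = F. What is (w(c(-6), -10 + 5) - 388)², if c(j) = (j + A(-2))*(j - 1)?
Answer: 1322500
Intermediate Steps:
c(j) = (-1 + j)*(-2 + j) (c(j) = (j - 2)*(j - 1) = (-2 + j)*(-1 + j) = (-1 + j)*(-2 + j))
w(W, y) = -3 + y² - 14*W (w(W, y) = (-14*W + y²) - 3 = (y² - 14*W) - 3 = -3 + y² - 14*W)
(w(c(-6), -10 + 5) - 388)² = ((-3 + (-10 + 5)² - 14*(2 + (-6)² - 3*(-6))) - 388)² = ((-3 + (-5)² - 14*(2 + 36 + 18)) - 388)² = ((-3 + 25 - 14*56) - 388)² = ((-3 + 25 - 784) - 388)² = (-762 - 388)² = (-1150)² = 1322500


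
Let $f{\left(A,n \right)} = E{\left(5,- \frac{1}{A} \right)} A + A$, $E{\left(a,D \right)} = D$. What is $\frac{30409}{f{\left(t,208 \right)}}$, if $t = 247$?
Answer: $\frac{30409}{246} \approx 123.61$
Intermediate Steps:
$f{\left(A,n \right)} = -1 + A$ ($f{\left(A,n \right)} = - \frac{1}{A} A + A = -1 + A$)
$\frac{30409}{f{\left(t,208 \right)}} = \frac{30409}{-1 + 247} = \frac{30409}{246}$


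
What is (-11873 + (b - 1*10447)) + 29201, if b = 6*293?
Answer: 8639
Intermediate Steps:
b = 1758
(-11873 + (b - 1*10447)) + 29201 = (-11873 + (1758 - 1*10447)) + 29201 = (-11873 + (1758 - 10447)) + 29201 = (-11873 - 8689) + 29201 = -20562 + 29201 = 8639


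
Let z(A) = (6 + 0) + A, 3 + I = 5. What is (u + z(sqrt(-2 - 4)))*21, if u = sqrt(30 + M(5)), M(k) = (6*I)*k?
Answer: 126 + 63*sqrt(10) + 21*I*sqrt(6) ≈ 325.22 + 51.439*I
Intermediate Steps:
I = 2 (I = -3 + 5 = 2)
M(k) = 12*k (M(k) = (6*2)*k = 12*k)
z(A) = 6 + A
u = 3*sqrt(10) (u = sqrt(30 + 12*5) = sqrt(30 + 60) = sqrt(90) = 3*sqrt(10) ≈ 9.4868)
(u + z(sqrt(-2 - 4)))*21 = (3*sqrt(10) + (6 + sqrt(-2 - 4)))*21 = (3*sqrt(10) + (6 + sqrt(-6)))*21 = (3*sqrt(10) + (6 + I*sqrt(6)))*21 = (6 + 3*sqrt(10) + I*sqrt(6))*21 = 126 + 63*sqrt(10) + 21*I*sqrt(6)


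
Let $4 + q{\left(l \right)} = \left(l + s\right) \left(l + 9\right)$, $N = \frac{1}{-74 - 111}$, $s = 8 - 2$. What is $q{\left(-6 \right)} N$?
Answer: $\frac{4}{185} \approx 0.021622$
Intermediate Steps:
$s = 6$
$N = - \frac{1}{185}$ ($N = \frac{1}{-74 - 111} = \frac{1}{-185} = - \frac{1}{185} \approx -0.0054054$)
$q{\left(l \right)} = -4 + \left(6 + l\right) \left(9 + l\right)$ ($q{\left(l \right)} = -4 + \left(l + 6\right) \left(l + 9\right) = -4 + \left(6 + l\right) \left(9 + l\right)$)
$q{\left(-6 \right)} N = \left(50 + \left(-6\right)^{2} + 15 \left(-6\right)\right) \left(- \frac{1}{185}\right) = \left(50 + 36 - 90\right) \left(- \frac{1}{185}\right) = \left(-4\right) \left(- \frac{1}{185}\right) = \frac{4}{185}$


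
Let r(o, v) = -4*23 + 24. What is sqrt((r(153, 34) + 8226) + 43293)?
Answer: sqrt(51451) ≈ 226.83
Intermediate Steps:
r(o, v) = -68 (r(o, v) = -92 + 24 = -68)
sqrt((r(153, 34) + 8226) + 43293) = sqrt((-68 + 8226) + 43293) = sqrt(8158 + 43293) = sqrt(51451)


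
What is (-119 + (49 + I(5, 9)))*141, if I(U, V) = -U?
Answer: -10575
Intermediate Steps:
(-119 + (49 + I(5, 9)))*141 = (-119 + (49 - 1*5))*141 = (-119 + (49 - 5))*141 = (-119 + 44)*141 = -75*141 = -10575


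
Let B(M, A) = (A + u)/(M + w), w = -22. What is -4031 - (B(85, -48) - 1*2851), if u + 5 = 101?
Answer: -24796/21 ≈ -1180.8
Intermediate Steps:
u = 96 (u = -5 + 101 = 96)
B(M, A) = (96 + A)/(-22 + M) (B(M, A) = (A + 96)/(M - 22) = (96 + A)/(-22 + M))
-4031 - (B(85, -48) - 1*2851) = -4031 - ((96 - 48)/(-22 + 85) - 1*2851) = -4031 - (48/63 - 2851) = -4031 - ((1/63)*48 - 2851) = -4031 - (16/21 - 2851) = -4031 - 1*(-59855/21) = -4031 + 59855/21 = -24796/21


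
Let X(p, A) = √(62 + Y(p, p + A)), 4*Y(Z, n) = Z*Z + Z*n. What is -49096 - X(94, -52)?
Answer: -49096 - 3*√362 ≈ -49153.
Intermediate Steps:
Y(Z, n) = Z²/4 + Z*n/4 (Y(Z, n) = (Z*Z + Z*n)/4 = (Z² + Z*n)/4 = Z²/4 + Z*n/4)
X(p, A) = √(62 + p*(A + 2*p)/4) (X(p, A) = √(62 + p*(p + (p + A))/4) = √(62 + p*(p + (A + p))/4) = √(62 + p*(A + 2*p)/4))
-49096 - X(94, -52) = -49096 - √(248 + 94*(-52 + 2*94))/2 = -49096 - √(248 + 94*(-52 + 188))/2 = -49096 - √(248 + 94*136)/2 = -49096 - √(248 + 12784)/2 = -49096 - √13032/2 = -49096 - 6*√362/2 = -49096 - 3*√362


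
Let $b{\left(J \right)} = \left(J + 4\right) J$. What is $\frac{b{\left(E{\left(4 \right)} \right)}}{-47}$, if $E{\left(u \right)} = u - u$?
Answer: $0$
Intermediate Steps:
$E{\left(u \right)} = 0$
$b{\left(J \right)} = J \left(4 + J\right)$ ($b{\left(J \right)} = \left(4 + J\right) J = J \left(4 + J\right)$)
$\frac{b{\left(E{\left(4 \right)} \right)}}{-47} = \frac{0 \left(4 + 0\right)}{-47} = 0 \cdot 4 \left(- \frac{1}{47}\right) = 0 \left(- \frac{1}{47}\right) = 0$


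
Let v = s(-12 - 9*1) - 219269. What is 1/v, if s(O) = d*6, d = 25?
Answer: -1/219119 ≈ -4.5637e-6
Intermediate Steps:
s(O) = 150 (s(O) = 25*6 = 150)
v = -219119 (v = 150 - 219269 = -219119)
1/v = 1/(-219119) = -1/219119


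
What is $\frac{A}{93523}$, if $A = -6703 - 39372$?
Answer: $- \frac{46075}{93523} \approx -0.49266$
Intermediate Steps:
$A = -46075$
$\frac{A}{93523} = - \frac{46075}{93523}$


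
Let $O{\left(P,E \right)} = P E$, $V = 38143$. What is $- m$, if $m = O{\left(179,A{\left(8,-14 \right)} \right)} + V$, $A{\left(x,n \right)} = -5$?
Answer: $-37248$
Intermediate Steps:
$O{\left(P,E \right)} = E P$
$m = 37248$ ($m = \left(-5\right) 179 + 38143 = -895 + 38143 = 37248$)
$- m = \left(-1\right) 37248 = -37248$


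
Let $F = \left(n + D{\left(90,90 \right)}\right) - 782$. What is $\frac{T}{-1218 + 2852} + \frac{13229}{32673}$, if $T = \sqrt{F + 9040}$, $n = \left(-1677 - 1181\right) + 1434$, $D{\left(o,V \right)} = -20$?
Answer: $\frac{13229}{32673} + \frac{\sqrt{6814}}{1634} \approx 0.45541$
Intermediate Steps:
$n = -1424$ ($n = -2858 + 1434 = -1424$)
$F = -2226$ ($F = \left(-1424 - 20\right) - 782 = -1444 - 782 = -2226$)
$T = \sqrt{6814}$ ($T = \sqrt{-2226 + 9040} = \sqrt{6814} \approx 82.547$)
$\frac{T}{-1218 + 2852} + \frac{13229}{32673} = \frac{\sqrt{6814}}{-1218 + 2852} + \frac{13229}{32673} = \frac{\sqrt{6814}}{1634} + 13229 \cdot \frac{1}{32673} = \sqrt{6814} \cdot \frac{1}{1634} + \frac{13229}{32673} = \frac{\sqrt{6814}}{1634} + \frac{13229}{32673} = \frac{13229}{32673} + \frac{\sqrt{6814}}{1634}$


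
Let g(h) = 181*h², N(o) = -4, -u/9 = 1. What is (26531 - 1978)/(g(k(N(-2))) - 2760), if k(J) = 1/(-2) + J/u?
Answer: -7955172/894059 ≈ -8.8978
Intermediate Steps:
u = -9 (u = -9*1 = -9)
k(J) = -½ - J/9 (k(J) = 1/(-2) + J/(-9) = 1*(-½) + J*(-⅑) = -½ - J/9)
(26531 - 1978)/(g(k(N(-2))) - 2760) = (26531 - 1978)/(181*(-½ - ⅑*(-4))² - 2760) = 24553/(181*(-½ + 4/9)² - 2760) = 24553/(181*(-1/18)² - 2760) = 24553/(181*(1/324) - 2760) = 24553/(181/324 - 2760) = 24553/(-894059/324) = 24553*(-324/894059) = -7955172/894059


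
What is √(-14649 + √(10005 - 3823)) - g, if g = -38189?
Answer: 38189 + √(-14649 + √6182) ≈ 38189.0 + 120.71*I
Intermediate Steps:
√(-14649 + √(10005 - 3823)) - g = √(-14649 + √(10005 - 3823)) - 1*(-38189) = √(-14649 + √6182) + 38189 = 38189 + √(-14649 + √6182)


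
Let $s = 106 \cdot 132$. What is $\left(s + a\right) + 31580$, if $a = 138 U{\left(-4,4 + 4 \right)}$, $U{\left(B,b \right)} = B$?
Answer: $45020$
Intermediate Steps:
$s = 13992$
$a = -552$ ($a = 138 \left(-4\right) = -552$)
$\left(s + a\right) + 31580 = \left(13992 - 552\right) + 31580 = 13440 + 31580 = 45020$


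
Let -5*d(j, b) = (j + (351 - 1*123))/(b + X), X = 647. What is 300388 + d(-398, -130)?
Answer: 155300630/517 ≈ 3.0039e+5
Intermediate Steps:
d(j, b) = -(228 + j)/(5*(647 + b)) (d(j, b) = -(j + (351 - 1*123))/(5*(b + 647)) = -(j + (351 - 123))/(5*(647 + b)) = -(j + 228)/(5*(647 + b)) = -(228 + j)/(5*(647 + b)))
300388 + d(-398, -130) = 300388 + (-228 - 1*(-398))/(5*(647 - 130)) = 300388 + (⅕)*(-228 + 398)/517 = 300388 + (⅕)*(1/517)*170 = 300388 + 34/517 = 155300630/517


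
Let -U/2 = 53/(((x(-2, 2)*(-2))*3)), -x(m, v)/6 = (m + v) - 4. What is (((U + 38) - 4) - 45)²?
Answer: 546121/5184 ≈ 105.35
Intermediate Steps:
x(m, v) = 24 - 6*m - 6*v (x(m, v) = -6*((m + v) - 4) = -6*(-4 + m + v) = 24 - 6*m - 6*v)
U = 53/72 (U = -106/(((24 - 6*(-2) - 6*2)*(-2))*3) = -106/(((24 + 12 - 12)*(-2))*3) = -106/((24*(-2))*3) = -106/((-48*3)) = -106/(-144) = -106*(-1)/144 = -2*(-53/144) = 53/72 ≈ 0.73611)
(((U + 38) - 4) - 45)² = (((53/72 + 38) - 4) - 45)² = ((2789/72 - 4) - 45)² = (2501/72 - 45)² = (-739/72)² = 546121/5184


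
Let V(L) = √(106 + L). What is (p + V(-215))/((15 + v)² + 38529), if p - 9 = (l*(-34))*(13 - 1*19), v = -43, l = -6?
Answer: -1215/39313 + I*√109/39313 ≈ -0.030906 + 0.00026557*I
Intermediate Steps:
p = -1215 (p = 9 + (-6*(-34))*(13 - 1*19) = 9 + 204*(13 - 19) = 9 + 204*(-6) = 9 - 1224 = -1215)
(p + V(-215))/((15 + v)² + 38529) = (-1215 + √(106 - 215))/((15 - 43)² + 38529) = (-1215 + √(-109))/((-28)² + 38529) = (-1215 + I*√109)/(784 + 38529) = (-1215 + I*√109)/39313 = (-1215 + I*√109)*(1/39313) = -1215/39313 + I*√109/39313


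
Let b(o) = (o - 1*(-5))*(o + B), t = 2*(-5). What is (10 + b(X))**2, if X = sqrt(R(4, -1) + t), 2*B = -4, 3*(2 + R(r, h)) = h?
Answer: 370/9 - 74*I*sqrt(111)/3 ≈ 41.111 - 259.88*I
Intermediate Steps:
R(r, h) = -2 + h/3
t = -10
B = -2 (B = (1/2)*(-4) = -2)
X = I*sqrt(111)/3 (X = sqrt((-2 + (1/3)*(-1)) - 10) = sqrt((-2 - 1/3) - 10) = sqrt(-7/3 - 10) = sqrt(-37/3) = I*sqrt(111)/3 ≈ 3.5119*I)
b(o) = (-2 + o)*(5 + o) (b(o) = (o - 1*(-5))*(o - 2) = (o + 5)*(-2 + o) = (5 + o)*(-2 + o) = (-2 + o)*(5 + o))
(10 + b(X))**2 = (10 + (-10 + (I*sqrt(111)/3)**2 + 3*(I*sqrt(111)/3)))**2 = (10 + (-10 - 37/3 + I*sqrt(111)))**2 = (10 + (-67/3 + I*sqrt(111)))**2 = (-37/3 + I*sqrt(111))**2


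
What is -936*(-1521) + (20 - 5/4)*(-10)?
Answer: 2846937/2 ≈ 1.4235e+6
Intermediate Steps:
-936*(-1521) + (20 - 5/4)*(-10) = 1423656 + (20 - 5*¼)*(-10) = 1423656 + (20 - 5/4)*(-10) = 1423656 + (75/4)*(-10) = 1423656 - 375/2 = 2846937/2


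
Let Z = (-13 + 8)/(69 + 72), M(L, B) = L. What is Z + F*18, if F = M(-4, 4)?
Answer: -10157/141 ≈ -72.035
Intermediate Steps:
F = -4
Z = -5/141 ≈ -0.035461
Z + F*18 = -5/141 - 4*18 = -5/141 - 72 = -10157/141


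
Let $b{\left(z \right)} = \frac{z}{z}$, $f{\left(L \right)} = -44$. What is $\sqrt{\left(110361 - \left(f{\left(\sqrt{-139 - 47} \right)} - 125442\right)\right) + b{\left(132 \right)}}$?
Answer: $2 \sqrt{58962} \approx 485.64$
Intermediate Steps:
$b{\left(z \right)} = 1$
$\sqrt{\left(110361 - \left(f{\left(\sqrt{-139 - 47} \right)} - 125442\right)\right) + b{\left(132 \right)}} = \sqrt{\left(110361 - \left(-44 - 125442\right)\right) + 1} = \sqrt{\left(110361 - -125486\right) + 1} = \sqrt{\left(110361 + 125486\right) + 1} = \sqrt{235847 + 1} = \sqrt{235848} = 2 \sqrt{58962}$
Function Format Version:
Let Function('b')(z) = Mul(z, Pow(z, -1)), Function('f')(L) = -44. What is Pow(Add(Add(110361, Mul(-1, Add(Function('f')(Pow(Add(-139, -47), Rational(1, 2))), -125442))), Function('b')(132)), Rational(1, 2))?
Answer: Mul(2, Pow(58962, Rational(1, 2))) ≈ 485.64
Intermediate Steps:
Function('b')(z) = 1
Pow(Add(Add(110361, Mul(-1, Add(Function('f')(Pow(Add(-139, -47), Rational(1, 2))), -125442))), Function('b')(132)), Rational(1, 2)) = Pow(Add(Add(110361, Mul(-1, Add(-44, -125442))), 1), Rational(1, 2)) = Pow(Add(Add(110361, Mul(-1, -125486)), 1), Rational(1, 2)) = Pow(Add(Add(110361, 125486), 1), Rational(1, 2)) = Pow(Add(235847, 1), Rational(1, 2)) = Pow(235848, Rational(1, 2)) = Mul(2, Pow(58962, Rational(1, 2)))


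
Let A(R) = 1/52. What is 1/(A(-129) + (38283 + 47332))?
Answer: 52/4451981 ≈ 1.1680e-5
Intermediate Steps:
A(R) = 1/52
1/(A(-129) + (38283 + 47332)) = 1/(1/52 + (38283 + 47332)) = 1/(1/52 + 85615) = 1/(4451981/52) = 52/4451981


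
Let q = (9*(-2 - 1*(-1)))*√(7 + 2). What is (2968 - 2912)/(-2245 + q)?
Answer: -7/284 ≈ -0.024648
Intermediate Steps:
q = -27 (q = (9*(-2 + 1))*√9 = (9*(-1))*3 = -9*3 = -27)
(2968 - 2912)/(-2245 + q) = (2968 - 2912)/(-2245 - 27) = 56/(-2272) = 56*(-1/2272) = -7/284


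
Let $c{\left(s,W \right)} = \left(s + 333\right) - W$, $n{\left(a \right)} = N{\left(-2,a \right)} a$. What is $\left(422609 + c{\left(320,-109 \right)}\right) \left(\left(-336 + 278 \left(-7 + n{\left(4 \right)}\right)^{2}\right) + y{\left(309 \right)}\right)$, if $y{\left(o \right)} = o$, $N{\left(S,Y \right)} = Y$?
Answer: $9522037161$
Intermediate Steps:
$n{\left(a \right)} = a^{2}$ ($n{\left(a \right)} = a a = a^{2}$)
$c{\left(s,W \right)} = 333 + s - W$ ($c{\left(s,W \right)} = \left(333 + s\right) - W = 333 + s - W$)
$\left(422609 + c{\left(320,-109 \right)}\right) \left(\left(-336 + 278 \left(-7 + n{\left(4 \right)}\right)^{2}\right) + y{\left(309 \right)}\right) = \left(422609 + \left(333 + 320 - -109\right)\right) \left(\left(-336 + 278 \left(-7 + 4^{2}\right)^{2}\right) + 309\right) = \left(422609 + \left(333 + 320 + 109\right)\right) \left(\left(-336 + 278 \left(-7 + 16\right)^{2}\right) + 309\right) = \left(422609 + 762\right) \left(\left(-336 + 278 \cdot 9^{2}\right) + 309\right) = 423371 \left(\left(-336 + 278 \cdot 81\right) + 309\right) = 423371 \left(\left(-336 + 22518\right) + 309\right) = 423371 \left(22182 + 309\right) = 423371 \cdot 22491 = 9522037161$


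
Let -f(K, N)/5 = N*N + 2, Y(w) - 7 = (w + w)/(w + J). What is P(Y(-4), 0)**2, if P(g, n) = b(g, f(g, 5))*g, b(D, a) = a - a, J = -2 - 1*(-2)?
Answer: 0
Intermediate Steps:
J = 0 (J = -2 + 2 = 0)
Y(w) = 9 (Y(w) = 7 + (w + w)/(w + 0) = 7 + (2*w)/w = 7 + 2 = 9)
f(K, N) = -10 - 5*N**2 (f(K, N) = -5*(N*N + 2) = -5*(N**2 + 2) = -5*(2 + N**2) = -10 - 5*N**2)
b(D, a) = 0
P(g, n) = 0 (P(g, n) = 0*g = 0)
P(Y(-4), 0)**2 = 0**2 = 0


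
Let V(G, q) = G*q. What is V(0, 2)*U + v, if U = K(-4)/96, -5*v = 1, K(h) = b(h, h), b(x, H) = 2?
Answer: -1/5 ≈ -0.20000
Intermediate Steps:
K(h) = 2
v = -1/5 (v = -1/5*1 = -1/5 ≈ -0.20000)
U = 1/48 (U = 2/96 = 2*(1/96) = 1/48 ≈ 0.020833)
V(0, 2)*U + v = (0*2)*(1/48) - 1/5 = 0*(1/48) - 1/5 = 0 - 1/5 = -1/5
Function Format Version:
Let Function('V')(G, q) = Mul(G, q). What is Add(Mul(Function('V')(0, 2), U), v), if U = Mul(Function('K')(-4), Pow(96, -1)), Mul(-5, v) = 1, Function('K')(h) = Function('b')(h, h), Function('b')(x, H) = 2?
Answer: Rational(-1, 5) ≈ -0.20000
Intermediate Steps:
Function('K')(h) = 2
v = Rational(-1, 5) (v = Mul(Rational(-1, 5), 1) = Rational(-1, 5) ≈ -0.20000)
U = Rational(1, 48) (U = Mul(2, Pow(96, -1)) = Mul(2, Rational(1, 96)) = Rational(1, 48) ≈ 0.020833)
Add(Mul(Function('V')(0, 2), U), v) = Add(Mul(Mul(0, 2), Rational(1, 48)), Rational(-1, 5)) = Add(Mul(0, Rational(1, 48)), Rational(-1, 5)) = Add(0, Rational(-1, 5)) = Rational(-1, 5)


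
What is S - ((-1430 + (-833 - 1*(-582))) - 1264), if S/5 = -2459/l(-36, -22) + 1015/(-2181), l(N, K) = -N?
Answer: 68077175/26172 ≈ 2601.1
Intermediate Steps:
S = -8999365/26172 (S = 5*(-2459/((-1*(-36))) + 1015/(-2181)) = 5*(-2459/36 + 1015*(-1/2181)) = 5*(-2459*1/36 - 1015/2181) = 5*(-2459/36 - 1015/2181) = 5*(-1799873/26172) = -8999365/26172 ≈ -343.85)
S - ((-1430 + (-833 - 1*(-582))) - 1264) = -8999365/26172 - ((-1430 + (-833 - 1*(-582))) - 1264) = -8999365/26172 - ((-1430 + (-833 + 582)) - 1264) = -8999365/26172 - ((-1430 - 251) - 1264) = -8999365/26172 - (-1681 - 1264) = -8999365/26172 - 1*(-2945) = -8999365/26172 + 2945 = 68077175/26172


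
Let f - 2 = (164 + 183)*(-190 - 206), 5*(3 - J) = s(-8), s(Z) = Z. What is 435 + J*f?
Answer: -631651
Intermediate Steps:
J = 23/5 (J = 3 - ⅕*(-8) = 3 + 8/5 = 23/5 ≈ 4.6000)
f = -137410 (f = 2 + (164 + 183)*(-190 - 206) = 2 + 347*(-396) = 2 - 137412 = -137410)
435 + J*f = 435 + (23/5)*(-137410) = 435 - 632086 = -631651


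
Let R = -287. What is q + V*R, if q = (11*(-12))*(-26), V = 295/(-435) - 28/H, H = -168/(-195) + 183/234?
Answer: 474907877/55767 ≈ 8515.9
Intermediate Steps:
H = 641/390 (H = -168*(-1/195) + 183*(1/234) = 56/65 + 61/78 = 641/390 ≈ 1.6436)
V = -987859/55767 (V = 295/(-435) - 28/641/390 = 295*(-1/435) - 28*390/641 = -59/87 - 10920/641 = -987859/55767 ≈ -17.714)
q = 3432 (q = -132*(-26) = 3432)
q + V*R = 3432 - 987859/55767*(-287) = 3432 + 283515533/55767 = 474907877/55767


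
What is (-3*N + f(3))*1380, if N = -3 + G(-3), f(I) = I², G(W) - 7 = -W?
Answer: -16560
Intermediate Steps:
G(W) = 7 - W
N = 7 (N = -3 + (7 - 1*(-3)) = -3 + (7 + 3) = -3 + 10 = 7)
(-3*N + f(3))*1380 = (-3*7 + 3²)*1380 = (-21 + 9)*1380 = -12*1380 = -16560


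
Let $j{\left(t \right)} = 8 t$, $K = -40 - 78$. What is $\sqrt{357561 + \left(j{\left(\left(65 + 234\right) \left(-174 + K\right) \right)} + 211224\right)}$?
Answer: $i \sqrt{129679} \approx 360.11 i$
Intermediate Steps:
$K = -118$
$\sqrt{357561 + \left(j{\left(\left(65 + 234\right) \left(-174 + K\right) \right)} + 211224\right)} = \sqrt{357561 + \left(8 \left(65 + 234\right) \left(-174 - 118\right) + 211224\right)} = \sqrt{357561 + \left(8 \cdot 299 \left(-292\right) + 211224\right)} = \sqrt{357561 + \left(8 \left(-87308\right) + 211224\right)} = \sqrt{357561 + \left(-698464 + 211224\right)} = \sqrt{357561 - 487240} = \sqrt{-129679} = i \sqrt{129679}$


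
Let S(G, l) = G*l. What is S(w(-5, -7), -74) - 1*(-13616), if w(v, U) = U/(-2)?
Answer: 13357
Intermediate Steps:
w(v, U) = -U/2 (w(v, U) = U*(-1/2) = -U/2)
S(w(-5, -7), -74) - 1*(-13616) = -1/2*(-7)*(-74) - 1*(-13616) = (7/2)*(-74) + 13616 = -259 + 13616 = 13357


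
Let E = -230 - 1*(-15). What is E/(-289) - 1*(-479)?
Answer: 138646/289 ≈ 479.74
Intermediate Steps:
E = -215 (E = -230 + 15 = -215)
E/(-289) - 1*(-479) = -215/(-289) - 1*(-479) = -215*(-1/289) + 479 = 215/289 + 479 = 138646/289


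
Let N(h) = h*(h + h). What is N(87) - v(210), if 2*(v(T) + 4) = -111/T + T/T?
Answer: 2119847/140 ≈ 15142.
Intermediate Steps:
N(h) = 2*h² (N(h) = h*(2*h) = 2*h²)
v(T) = -7/2 - 111/(2*T) (v(T) = -4 + (-111/T + T/T)/2 = -4 + (-111/T + 1)/2 = -4 + (1 - 111/T)/2 = -4 + (½ - 111/(2*T)) = -7/2 - 111/(2*T))
N(87) - v(210) = 2*87² - (-111 - 7*210)/(2*210) = 2*7569 - (-111 - 1470)/(2*210) = 15138 - (-1581)/(2*210) = 15138 - 1*(-527/140) = 15138 + 527/140 = 2119847/140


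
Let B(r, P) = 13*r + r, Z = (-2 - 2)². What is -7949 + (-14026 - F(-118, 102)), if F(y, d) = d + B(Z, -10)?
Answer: -22301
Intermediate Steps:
Z = 16 (Z = (-4)² = 16)
B(r, P) = 14*r
F(y, d) = 224 + d (F(y, d) = d + 14*16 = d + 224 = 224 + d)
-7949 + (-14026 - F(-118, 102)) = -7949 + (-14026 - (224 + 102)) = -7949 + (-14026 - 1*326) = -7949 + (-14026 - 326) = -7949 - 14352 = -22301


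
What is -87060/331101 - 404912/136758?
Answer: -8109606644/2515595031 ≈ -3.2237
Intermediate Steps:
-87060/331101 - 404912/136758 = -87060*1/331101 - 404912*1/136758 = -29020/110367 - 202456/68379 = -8109606644/2515595031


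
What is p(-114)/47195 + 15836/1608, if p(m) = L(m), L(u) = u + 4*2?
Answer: 186802393/18972390 ≈ 9.8460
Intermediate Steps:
L(u) = 8 + u (L(u) = u + 8 = 8 + u)
p(m) = 8 + m
p(-114)/47195 + 15836/1608 = (8 - 114)/47195 + 15836/1608 = -106*1/47195 + 15836*(1/1608) = -106/47195 + 3959/402 = 186802393/18972390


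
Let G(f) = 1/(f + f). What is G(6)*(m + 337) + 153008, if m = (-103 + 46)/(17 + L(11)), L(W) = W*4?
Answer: 28005589/183 ≈ 1.5304e+5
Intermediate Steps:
L(W) = 4*W
G(f) = 1/(2*f)
m = -57/61 (m = (-103 + 46)/(17 + 4*11) = -57/(17 + 44) = -57/61 ≈ -0.93443)
G(6)*(m + 337) + 153008 = ((1/2)/6)*(-57/61 + 337) + 153008 = ((1/2)*(1/6))*(20500/61) + 153008 = (1/12)*(20500/61) + 153008 = 5125/183 + 153008 = 28005589/183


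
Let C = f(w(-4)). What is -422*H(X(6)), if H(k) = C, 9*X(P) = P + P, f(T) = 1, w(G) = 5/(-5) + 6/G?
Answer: -422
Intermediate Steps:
w(G) = -1 + 6/G (w(G) = 5*(-1/5) + 6/G = -1 + 6/G)
X(P) = 2*P/9 (X(P) = (P + P)/9 = (2*P)/9 = 2*P/9)
C = 1
H(k) = 1
-422*H(X(6)) = -422*1 = -422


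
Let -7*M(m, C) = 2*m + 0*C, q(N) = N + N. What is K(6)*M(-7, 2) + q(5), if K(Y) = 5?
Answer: 20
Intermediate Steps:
q(N) = 2*N
M(m, C) = -2*m/7 (M(m, C) = -(2*m + 0*C)/7 = -(2*m + 0)/7 = -2*m/7)
K(6)*M(-7, 2) + q(5) = 5*(-2/7*(-7)) + 2*5 = 5*2 + 10 = 10 + 10 = 20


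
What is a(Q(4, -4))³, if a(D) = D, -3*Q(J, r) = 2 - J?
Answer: 8/27 ≈ 0.29630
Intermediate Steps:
Q(J, r) = -⅔ + J/3 (Q(J, r) = -(2 - J)/3 = -⅔ + J/3)
a(Q(4, -4))³ = (-⅔ + (⅓)*4)³ = (-⅔ + 4/3)³ = (⅔)³ = 8/27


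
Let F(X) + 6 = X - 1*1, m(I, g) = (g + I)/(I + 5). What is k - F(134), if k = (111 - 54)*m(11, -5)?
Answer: -845/8 ≈ -105.63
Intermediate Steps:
m(I, g) = (I + g)/(5 + I)
F(X) = -7 + X (F(X) = -6 + (X - 1*1) = -6 + (X - 1) = -6 + (-1 + X) = -7 + X)
k = 171/8 (k = (111 - 54)*((11 - 5)/(5 + 11)) = 57*(6/16) = 57*((1/16)*6) = 57*(3/8) = 171/8 ≈ 21.375)
k - F(134) = 171/8 - (-7 + 134) = 171/8 - 1*127 = 171/8 - 127 = -845/8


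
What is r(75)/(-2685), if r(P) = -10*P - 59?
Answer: 809/2685 ≈ 0.30130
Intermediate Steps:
r(P) = -59 - 10*P
r(75)/(-2685) = (-59 - 10*75)/(-2685) = (-59 - 750)*(-1/2685) = -809*(-1/2685) = 809/2685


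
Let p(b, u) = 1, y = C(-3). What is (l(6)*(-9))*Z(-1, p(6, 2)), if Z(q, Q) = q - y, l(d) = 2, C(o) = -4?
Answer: -54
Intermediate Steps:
y = -4
Z(q, Q) = 4 + q (Z(q, Q) = q - 1*(-4) = q + 4 = 4 + q)
(l(6)*(-9))*Z(-1, p(6, 2)) = (2*(-9))*(4 - 1) = -18*3 = -54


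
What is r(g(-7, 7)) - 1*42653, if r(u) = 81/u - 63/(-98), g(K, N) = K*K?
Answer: -4179769/98 ≈ -42651.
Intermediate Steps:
g(K, N) = K**2
r(u) = 9/14 + 81/u (r(u) = 81/u - 63*(-1/98) = 81/u + 9/14 = 9/14 + 81/u)
r(g(-7, 7)) - 1*42653 = (9/14 + 81/((-7)**2)) - 1*42653 = (9/14 + 81/49) - 42653 = 225/98 - 42653 = -4179769/98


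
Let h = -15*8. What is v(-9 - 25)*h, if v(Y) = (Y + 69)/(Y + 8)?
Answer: 2100/13 ≈ 161.54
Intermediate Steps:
h = -120
v(Y) = (69 + Y)/(8 + Y)
v(-9 - 25)*h = ((69 + (-9 - 25))/(8 + (-9 - 25)))*(-120) = ((69 - 34)/(8 - 34))*(-120) = (35/(-26))*(-120) = -1/26*35*(-120) = -35/26*(-120) = 2100/13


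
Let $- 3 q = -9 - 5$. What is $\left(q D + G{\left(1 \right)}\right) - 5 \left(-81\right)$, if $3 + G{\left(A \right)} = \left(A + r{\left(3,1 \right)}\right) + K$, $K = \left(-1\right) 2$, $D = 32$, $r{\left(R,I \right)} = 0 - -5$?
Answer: $\frac{1666}{3} \approx 555.33$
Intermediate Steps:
$r{\left(R,I \right)} = 5$ ($r{\left(R,I \right)} = 0 + 5 = 5$)
$q = \frac{14}{3}$ ($q = - \frac{-9 - 5}{3} = \left(- \frac{1}{3}\right) \left(-14\right) = \frac{14}{3} \approx 4.6667$)
$K = -2$
$G{\left(A \right)} = A$ ($G{\left(A \right)} = -3 + \left(\left(A + 5\right) - 2\right) = -3 + \left(\left(5 + A\right) - 2\right) = -3 + \left(3 + A\right) = A$)
$\left(q D + G{\left(1 \right)}\right) - 5 \left(-81\right) = \left(\frac{14}{3} \cdot 32 + 1\right) - 5 \left(-81\right) = \left(\frac{448}{3} + 1\right) - -405 = \frac{451}{3} + 405 = \frac{1666}{3}$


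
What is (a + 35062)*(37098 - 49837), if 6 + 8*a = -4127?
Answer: -3520588257/8 ≈ -4.4007e+8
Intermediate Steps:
a = -4133/8 (a = -¾ + (⅛)*(-4127) = -¾ - 4127/8 = -4133/8 ≈ -516.63)
(a + 35062)*(37098 - 49837) = (-4133/8 + 35062)*(37098 - 49837) = (276363/8)*(-12739) = -3520588257/8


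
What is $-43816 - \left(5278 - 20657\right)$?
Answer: $-28437$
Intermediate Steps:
$-43816 - \left(5278 - 20657\right) = -43816 - -15379 = -43816 + 15379 = -28437$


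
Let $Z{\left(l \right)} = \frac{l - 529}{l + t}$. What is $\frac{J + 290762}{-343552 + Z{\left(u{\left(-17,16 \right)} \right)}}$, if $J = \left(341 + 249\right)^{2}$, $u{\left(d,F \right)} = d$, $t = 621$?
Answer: $- \frac{192936324}{103752977} \approx -1.8596$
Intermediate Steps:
$Z{\left(l \right)} = \frac{-529 + l}{621 + l}$ ($Z{\left(l \right)} = \frac{l - 529}{l + 621} = \frac{-529 + l}{621 + l}$)
$J = 348100$ ($J = 590^{2} = 348100$)
$\frac{J + 290762}{-343552 + Z{\left(u{\left(-17,16 \right)} \right)}} = \frac{348100 + 290762}{-343552 + \frac{-529 - 17}{621 - 17}} = \frac{638862}{-343552 + \frac{1}{604} \left(-546\right)} = \frac{638862}{-343552 - \frac{273}{302}} = \frac{638862}{- \frac{103752977}{302}} = 638862 \left(- \frac{302}{103752977}\right) = - \frac{192936324}{103752977}$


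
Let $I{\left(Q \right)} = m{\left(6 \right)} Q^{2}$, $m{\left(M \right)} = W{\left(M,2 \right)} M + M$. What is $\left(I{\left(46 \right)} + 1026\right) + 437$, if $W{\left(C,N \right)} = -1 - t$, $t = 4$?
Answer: $-49321$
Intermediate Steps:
$W{\left(C,N \right)} = -5$ ($W{\left(C,N \right)} = -1 - 4 = -5$)
$m{\left(M \right)} = - 4 M$ ($m{\left(M \right)} = - 5 M + M = - 4 M$)
$I{\left(Q \right)} = - 24 Q^{2}$ ($I{\left(Q \right)} = \left(-4\right) 6 Q^{2} = - 24 Q^{2}$)
$\left(I{\left(46 \right)} + 1026\right) + 437 = \left(- 24 \cdot 46^{2} + 1026\right) + 437 = \left(\left(-24\right) 2116 + 1026\right) + 437 = \left(-50784 + 1026\right) + 437 = -49758 + 437 = -49321$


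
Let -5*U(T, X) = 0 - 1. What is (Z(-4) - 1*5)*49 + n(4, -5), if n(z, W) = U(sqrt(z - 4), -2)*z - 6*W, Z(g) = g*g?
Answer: 2849/5 ≈ 569.80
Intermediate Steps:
U(T, X) = 1/5 (U(T, X) = -(0 - 1)/5 = -1/5*(-1) = 1/5)
Z(g) = g**2
n(z, W) = -6*W + z/5 (n(z, W) = z/5 - 6*W = -6*W + z/5)
(Z(-4) - 1*5)*49 + n(4, -5) = ((-4)**2 - 1*5)*49 + (-6*(-5) + (1/5)*4) = (16 - 5)*49 + (30 + 4/5) = 11*49 + 154/5 = 539 + 154/5 = 2849/5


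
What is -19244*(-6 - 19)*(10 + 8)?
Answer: 8659800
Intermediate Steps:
-19244*(-6 - 19)*(10 + 8) = -(-481100)*18 = -19244*(-450) = 8659800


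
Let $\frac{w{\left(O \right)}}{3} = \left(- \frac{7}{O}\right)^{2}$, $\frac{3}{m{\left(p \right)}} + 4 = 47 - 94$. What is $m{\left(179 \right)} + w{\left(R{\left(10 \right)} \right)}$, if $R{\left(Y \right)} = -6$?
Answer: $\frac{821}{204} \approx 4.0245$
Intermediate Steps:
$m{\left(p \right)} = - \frac{1}{17}$ ($m{\left(p \right)} = \frac{3}{-4 + \left(47 - 94\right)} = \frac{3}{-4 - 47} = \frac{3}{-51} = 3 \left(- \frac{1}{51}\right) = - \frac{1}{17}$)
$w{\left(O \right)} = \frac{147}{O^{2}}$ ($w{\left(O \right)} = 3 \left(- \frac{7}{O}\right)^{2} = 3 \frac{49}{O^{2}} = \frac{147}{O^{2}}$)
$m{\left(179 \right)} + w{\left(R{\left(10 \right)} \right)} = - \frac{1}{17} + \frac{147}{36} = - \frac{1}{17} + 147 \cdot \frac{1}{36} = - \frac{1}{17} + \frac{49}{12} = \frac{821}{204}$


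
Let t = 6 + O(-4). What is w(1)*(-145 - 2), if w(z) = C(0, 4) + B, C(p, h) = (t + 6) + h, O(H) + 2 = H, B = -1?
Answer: -1323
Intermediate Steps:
O(H) = -2 + H
t = 0 (t = 6 + (-2 - 4) = 6 - 6 = 0)
C(p, h) = 6 + h (C(p, h) = (0 + 6) + h = 6 + h)
w(z) = 9 (w(z) = (6 + 4) - 1 = 10 - 1 = 9)
w(1)*(-145 - 2) = 9*(-145 - 2) = 9*(-147) = -1323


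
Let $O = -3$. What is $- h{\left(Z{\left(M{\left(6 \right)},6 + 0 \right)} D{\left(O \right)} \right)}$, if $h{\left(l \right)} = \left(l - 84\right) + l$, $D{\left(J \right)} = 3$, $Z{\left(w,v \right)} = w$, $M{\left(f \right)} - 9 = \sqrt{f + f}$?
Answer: $30 - 12 \sqrt{3} \approx 9.2154$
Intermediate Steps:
$M{\left(f \right)} = 9 + \sqrt{2} \sqrt{f}$ ($M{\left(f \right)} = 9 + \sqrt{f + f} = 9 + \sqrt{2 f} = 9 + \sqrt{2} \sqrt{f}$)
$h{\left(l \right)} = -84 + 2 l$ ($h{\left(l \right)} = \left(-84 + l\right) + l = -84 + 2 l$)
$- h{\left(Z{\left(M{\left(6 \right)},6 + 0 \right)} D{\left(O \right)} \right)} = - (-84 + 2 \left(9 + \sqrt{2} \sqrt{6}\right) 3) = - (-84 + 2 \left(9 + 2 \sqrt{3}\right) 3) = - (-84 + 2 \left(27 + 6 \sqrt{3}\right)) = - (-84 + \left(54 + 12 \sqrt{3}\right)) = - (-30 + 12 \sqrt{3}) = 30 - 12 \sqrt{3}$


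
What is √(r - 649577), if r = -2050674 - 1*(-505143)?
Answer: 2*I*√548777 ≈ 1481.6*I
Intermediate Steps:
r = -1545531 (r = -2050674 + 505143 = -1545531)
√(r - 649577) = √(-1545531 - 649577) = √(-2195108) = 2*I*√548777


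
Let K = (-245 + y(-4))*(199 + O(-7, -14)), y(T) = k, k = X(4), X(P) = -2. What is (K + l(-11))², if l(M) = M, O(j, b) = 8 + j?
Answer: 2441446921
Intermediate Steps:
k = -2
y(T) = -2
K = -49400 (K = (-245 - 2)*(199 + (8 - 7)) = -247*(199 + 1) = -247*200 = -49400)
(K + l(-11))² = (-49400 - 11)² = (-49411)² = 2441446921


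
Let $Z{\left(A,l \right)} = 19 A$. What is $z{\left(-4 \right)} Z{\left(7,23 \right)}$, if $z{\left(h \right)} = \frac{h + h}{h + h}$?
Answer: $133$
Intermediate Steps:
$z{\left(h \right)} = 1$ ($z{\left(h \right)} = \frac{2 h}{2 h} = 2 h \frac{1}{2 h} = 1$)
$z{\left(-4 \right)} Z{\left(7,23 \right)} = 1 \cdot 19 \cdot 7 = 1 \cdot 133 = 133$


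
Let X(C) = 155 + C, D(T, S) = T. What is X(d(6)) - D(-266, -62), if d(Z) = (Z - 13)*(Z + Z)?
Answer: 337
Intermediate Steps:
d(Z) = 2*Z*(-13 + Z) (d(Z) = (-13 + Z)*(2*Z) = 2*Z*(-13 + Z))
X(d(6)) - D(-266, -62) = (155 + 2*6*(-13 + 6)) - 1*(-266) = (155 + 2*6*(-7)) + 266 = (155 - 84) + 266 = 71 + 266 = 337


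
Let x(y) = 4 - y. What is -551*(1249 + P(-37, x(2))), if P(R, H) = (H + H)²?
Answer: -697015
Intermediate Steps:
P(R, H) = 4*H² (P(R, H) = (2*H)² = 4*H²)
-551*(1249 + P(-37, x(2))) = -551*(1249 + 4*(4 - 1*2)²) = -551*(1249 + 4*(4 - 2)²) = -551*(1249 + 4*2²) = -551*(1249 + 4*4) = -551*(1249 + 16) = -551*1265 = -697015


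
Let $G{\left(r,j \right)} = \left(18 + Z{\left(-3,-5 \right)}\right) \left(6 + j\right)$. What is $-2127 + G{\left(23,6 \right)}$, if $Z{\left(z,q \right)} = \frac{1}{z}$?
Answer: $-1915$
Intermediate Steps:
$G{\left(r,j \right)} = 106 + \frac{53 j}{3}$ ($G{\left(r,j \right)} = \left(18 + \frac{1}{-3}\right) \left(6 + j\right) = \left(18 - \frac{1}{3}\right) \left(6 + j\right) = \frac{53 \left(6 + j\right)}{3} = 106 + \frac{53 j}{3}$)
$-2127 + G{\left(23,6 \right)} = -2127 + \left(106 + \frac{53}{3} \cdot 6\right) = -2127 + \left(106 + 106\right) = -2127 + 212 = -1915$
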